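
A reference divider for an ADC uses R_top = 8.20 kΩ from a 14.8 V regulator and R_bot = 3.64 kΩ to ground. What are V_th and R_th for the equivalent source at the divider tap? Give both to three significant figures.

V_th = 4.55 V, R_th = 2.52 kΩ

V_th is the open-circuit tap voltage: 14.8 × 3.64/(8.20 + 3.64) = 4.55 V.
With the supply zeroed, R_top and R_bot appear in parallel from the tap: R_th = R_top‖R_bot = (8.20 × 3.64)/11.84 = 2.52 kΩ.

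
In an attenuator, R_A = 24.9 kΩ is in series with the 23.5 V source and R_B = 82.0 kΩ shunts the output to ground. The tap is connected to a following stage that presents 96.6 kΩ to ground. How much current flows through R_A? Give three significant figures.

I ≈ 0.339 mA

R_B‖R_L = 44.35 kΩ, so the source sees R_A + R_B‖R_L = 69.25 kΩ.
I = 23.5 V / 69.25 kΩ = 0.339 mA.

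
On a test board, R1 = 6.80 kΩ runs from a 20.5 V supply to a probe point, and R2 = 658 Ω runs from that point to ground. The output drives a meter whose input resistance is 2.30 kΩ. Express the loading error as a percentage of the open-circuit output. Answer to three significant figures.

20.7 %

The divider's output (Thévenin) resistance is R1‖R2 = 599.9 Ω.
Fractional drop under load = R_th/(R_th + R_L) = 599.9 / (599.9 + 2300) = 0.2069.
So the output falls by 20.7 %.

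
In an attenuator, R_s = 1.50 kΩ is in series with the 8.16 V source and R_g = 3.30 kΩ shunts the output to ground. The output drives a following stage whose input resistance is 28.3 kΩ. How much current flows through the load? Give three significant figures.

R_g‖R_L = 2.955 kΩ; V_out = 8.16 × 2.955/4.455 = 5.413 V.
I_L = V_out / R_L = 5.413 / 28.3 kΩ = 0.191 mA.

I_L ≈ 0.191 mA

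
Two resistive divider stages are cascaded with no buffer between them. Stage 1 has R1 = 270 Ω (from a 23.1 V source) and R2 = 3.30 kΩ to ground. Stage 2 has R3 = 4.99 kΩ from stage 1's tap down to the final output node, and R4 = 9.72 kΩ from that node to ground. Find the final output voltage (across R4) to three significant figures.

V_out ≈ 13.9 V

Stage 2 presents R3+R4 = 14710 Ω as a load on stage 1's tap.
Stage 1's lower leg becomes R2‖(R3+R4) = 2695 Ω, so V_mid = 23.1 × 2695/2965 = 21.00 V.
Stage 2 is itself unloaded: V_out = V_mid × R4/(R3+R4) = 21.00 × 9720/14710 = 13.9 V.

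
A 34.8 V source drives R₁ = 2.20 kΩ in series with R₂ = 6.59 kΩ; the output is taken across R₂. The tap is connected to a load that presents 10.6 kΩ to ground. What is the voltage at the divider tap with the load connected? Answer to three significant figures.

The load sits in parallel with R₂: R₂‖R_L = (6.59 × 10.6) / (6.59 + 10.6) = 4.064 kΩ.
V_out = 34.8 × 4.064 / (2.20 + 4.064) = 34.8 × 4.064/6.264 = 22.6 V.

V_out ≈ 22.6 V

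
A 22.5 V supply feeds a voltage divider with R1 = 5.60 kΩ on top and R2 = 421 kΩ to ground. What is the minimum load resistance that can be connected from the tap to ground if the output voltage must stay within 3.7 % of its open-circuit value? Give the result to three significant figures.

R_L(min) ≈ 144 kΩ

Output resistance R_th = R1‖R2 = (5.60 × 421)/426.6 = 5.526 kΩ.
The fractional drop is R_th/(R_th + R_L); requiring this ≤ 0.0370 gives R_L ≥ R_th(1/0.0370 − 1) = 5.526 × 26.03 = 144 kΩ.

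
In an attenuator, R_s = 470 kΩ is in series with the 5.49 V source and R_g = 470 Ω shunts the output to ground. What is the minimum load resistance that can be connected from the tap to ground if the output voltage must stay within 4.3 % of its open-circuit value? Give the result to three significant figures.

R_L(min) ≈ 10.4 kΩ

Output resistance R_th = R_s‖R_g = (470000 × 470)/470500 = 469.5 Ω.
The fractional drop is R_th/(R_th + R_L); requiring this ≤ 0.0430 gives R_L ≥ R_th(1/0.0430 − 1) = 469.5 × 22.26 = 10.4 kΩ.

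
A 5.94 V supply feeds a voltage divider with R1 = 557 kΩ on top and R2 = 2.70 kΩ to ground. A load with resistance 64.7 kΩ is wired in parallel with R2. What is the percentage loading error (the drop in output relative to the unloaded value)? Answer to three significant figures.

The divider's output (Thévenin) resistance is R1‖R2 = 2.687 kΩ.
Fractional drop under load = R_th/(R_th + R_L) = 2.687 / (2.687 + 64.7) = 0.03987.
So the output falls by 3.99 %.

3.99 %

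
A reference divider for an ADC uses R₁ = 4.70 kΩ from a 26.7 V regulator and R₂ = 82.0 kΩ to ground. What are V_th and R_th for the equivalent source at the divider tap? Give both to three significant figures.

V_th is the open-circuit tap voltage: 26.7 × 82.0/(4.70 + 82.0) = 25.3 V.
With the supply zeroed, R₁ and R₂ appear in parallel from the tap: R_th = R₁‖R₂ = (4.70 × 82.0)/86.70 = 4.45 kΩ.

V_th = 25.3 V, R_th = 4.45 kΩ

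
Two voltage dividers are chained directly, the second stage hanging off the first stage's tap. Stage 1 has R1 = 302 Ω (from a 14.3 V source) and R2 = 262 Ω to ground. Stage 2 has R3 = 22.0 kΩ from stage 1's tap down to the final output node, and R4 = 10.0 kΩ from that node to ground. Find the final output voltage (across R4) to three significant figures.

Stage 2 presents R3+R4 = 32000 Ω as a load on stage 1's tap.
Stage 1's lower leg becomes R2‖(R3+R4) = 259.9 Ω, so V_mid = 14.3 × 259.9/561.9 = 6.614 V.
Stage 2 is itself unloaded: V_out = V_mid × R4/(R3+R4) = 6.614 × 10000/32000 = 2.07 V.

V_out ≈ 2.07 V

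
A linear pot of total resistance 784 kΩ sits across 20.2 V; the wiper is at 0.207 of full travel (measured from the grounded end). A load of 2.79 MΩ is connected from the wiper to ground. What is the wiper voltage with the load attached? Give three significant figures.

The wiper splits the pot into (1−α)R = 621.7 kΩ above and αR = 162.3 kΩ below.
Lower section ‖ load = 153.4 kΩ.
V_wiper = 20.2 × 153.4/(621.7 + 153.4) = 4.00 V.

V ≈ 4.00 V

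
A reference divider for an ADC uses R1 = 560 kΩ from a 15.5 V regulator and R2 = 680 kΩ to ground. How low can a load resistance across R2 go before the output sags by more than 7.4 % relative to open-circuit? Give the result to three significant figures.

R_L(min) ≈ 3.84 MΩ

Output resistance R_th = R1‖R2 = (560 × 680)/1240 = 307.1 kΩ.
The fractional drop is R_th/(R_th + R_L); requiring this ≤ 0.0740 gives R_L ≥ R_th(1/0.0740 − 1) = 307.1 × 12.51 = 3.84 MΩ.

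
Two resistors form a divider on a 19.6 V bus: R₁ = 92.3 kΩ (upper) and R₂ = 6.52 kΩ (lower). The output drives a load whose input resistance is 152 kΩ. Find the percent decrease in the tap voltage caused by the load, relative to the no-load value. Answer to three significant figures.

The divider's output (Thévenin) resistance is R₁‖R₂ = 6.090 kΩ.
Fractional drop under load = R_th/(R_th + R_L) = 6.090 / (6.090 + 152) = 0.03852.
So the output falls by 3.85 %.

3.85 %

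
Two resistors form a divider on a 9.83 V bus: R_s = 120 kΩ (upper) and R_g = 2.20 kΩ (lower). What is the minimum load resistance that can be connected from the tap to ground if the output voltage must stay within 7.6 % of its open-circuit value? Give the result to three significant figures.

R_L(min) ≈ 26.3 kΩ

Output resistance R_th = R_s‖R_g = (120 × 2.20)/122.2 = 2.160 kΩ.
The fractional drop is R_th/(R_th + R_L); requiring this ≤ 0.0760 gives R_L ≥ R_th(1/0.0760 − 1) = 2.160 × 12.16 = 26.3 kΩ.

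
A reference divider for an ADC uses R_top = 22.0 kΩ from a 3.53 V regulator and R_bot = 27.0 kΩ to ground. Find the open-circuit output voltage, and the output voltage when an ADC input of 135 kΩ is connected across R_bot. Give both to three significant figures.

Unloaded: 1.95 V; loaded: 1.78 V

Open-circuit: V = 3.53 × 27.0/(22.0 + 27.0) = 1.95 V.
With the load, R_bot becomes R_bot‖R_L = 22.50 kΩ, so V = 3.53 × 22.50/44.50 = 1.78 V.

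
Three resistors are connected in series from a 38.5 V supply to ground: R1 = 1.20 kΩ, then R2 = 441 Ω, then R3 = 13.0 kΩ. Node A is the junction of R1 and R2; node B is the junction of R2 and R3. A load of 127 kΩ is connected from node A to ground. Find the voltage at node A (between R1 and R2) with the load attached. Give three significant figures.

Below node A the series string R2+R3 = 13440 Ω sits in parallel with the 127000 Ω load: 12150 Ω.
V_A = 38.5 × 12150/(1200 + 12150) = 35.0 V.

V ≈ 35.0 V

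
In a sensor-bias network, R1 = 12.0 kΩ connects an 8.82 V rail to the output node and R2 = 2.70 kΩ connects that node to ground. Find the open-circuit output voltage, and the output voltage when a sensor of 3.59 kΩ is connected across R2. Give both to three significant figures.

Unloaded: 1.62 V; loaded: 1.00 V

Open-circuit: V = 8.82 × 2.70/(12.0 + 2.70) = 1.62 V.
With the load, R2 becomes R2‖R_L = 1.541 kΩ, so V = 8.82 × 1.541/13.54 = 1.00 V.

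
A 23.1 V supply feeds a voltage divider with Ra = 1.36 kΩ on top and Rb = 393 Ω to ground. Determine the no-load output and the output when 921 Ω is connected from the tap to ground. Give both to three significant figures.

Open-circuit: V = 23.1 × 393/(1360 + 393) = 5.18 V.
With the load, Rb becomes Rb‖R_L = 275.5 Ω, so V = 23.1 × 275.5/1635 = 3.89 V.

Unloaded: 5.18 V; loaded: 3.89 V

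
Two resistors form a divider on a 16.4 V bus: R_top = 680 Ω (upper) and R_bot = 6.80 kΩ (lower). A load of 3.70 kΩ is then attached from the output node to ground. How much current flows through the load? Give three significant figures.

R_bot‖R_L = 2396 Ω; V_out = 16.4 × 2396/3076 = 12.77 V.
I_L = V_out / R_L = 12.77 / 3.70 kΩ = 3.45 mA.

I_L ≈ 3.45 mA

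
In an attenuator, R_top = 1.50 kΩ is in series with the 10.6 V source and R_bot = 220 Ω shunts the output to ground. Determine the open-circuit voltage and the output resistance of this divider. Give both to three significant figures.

V_th is the open-circuit tap voltage: 10.6 × 220/(1500 + 220) = 1.36 V.
With the supply zeroed, R_top and R_bot appear in parallel from the tap: R_th = R_top‖R_bot = (1500 × 220)/1720 = 192 Ω.

V_th = 1.36 V, R_th = 192 Ω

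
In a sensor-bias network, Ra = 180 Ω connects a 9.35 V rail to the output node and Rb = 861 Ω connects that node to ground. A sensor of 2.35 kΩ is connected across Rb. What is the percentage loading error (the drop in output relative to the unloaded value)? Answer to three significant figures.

5.96 %

The divider's output (Thévenin) resistance is Ra‖Rb = 148.9 Ω.
Fractional drop under load = R_th/(R_th + R_L) = 148.9 / (148.9 + 2350) = 0.05958.
So the output falls by 5.96 %.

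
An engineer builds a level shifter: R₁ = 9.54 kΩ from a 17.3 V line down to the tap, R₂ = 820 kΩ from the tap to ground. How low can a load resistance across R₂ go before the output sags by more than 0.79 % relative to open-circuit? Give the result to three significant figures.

Output resistance R_th = R₁‖R₂ = (9.54 × 820)/829.5 = 9.430 kΩ.
The fractional drop is R_th/(R_th + R_L); requiring this ≤ 0.00790 gives R_L ≥ R_th(1/0.00790 − 1) = 9.430 × 125.6 = 1.18 MΩ.

R_L(min) ≈ 1.18 MΩ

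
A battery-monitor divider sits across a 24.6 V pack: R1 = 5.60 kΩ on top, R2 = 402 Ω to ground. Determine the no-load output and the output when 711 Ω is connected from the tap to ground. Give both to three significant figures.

Open-circuit: V = 24.6 × 402/(5600 + 402) = 1.65 V.
With the load, R2 becomes R2‖R_L = 256.8 Ω, so V = 24.6 × 256.8/5857 = 1.08 V.

Unloaded: 1.65 V; loaded: 1.08 V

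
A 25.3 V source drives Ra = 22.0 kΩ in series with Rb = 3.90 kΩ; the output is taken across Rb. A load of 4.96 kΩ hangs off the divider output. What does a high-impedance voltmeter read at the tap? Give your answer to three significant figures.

V_out ≈ 2.28 V

The load sits in parallel with Rb: Rb‖R_L = (3.90 × 4.96) / (3.90 + 4.96) = 2.183 kΩ.
V_out = 25.3 × 2.183 / (22.0 + 2.183) = 25.3 × 2.183/24.18 = 2.28 V.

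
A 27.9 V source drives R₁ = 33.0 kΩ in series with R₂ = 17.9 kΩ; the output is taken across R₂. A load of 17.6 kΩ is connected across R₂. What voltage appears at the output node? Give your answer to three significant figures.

The load sits in parallel with R₂: R₂‖R_L = (17.9 × 17.6) / (17.9 + 17.6) = 8.874 kΩ.
V_out = 27.9 × 8.874 / (33.0 + 8.874) = 27.9 × 8.874/41.87 = 5.91 V.

V_out ≈ 5.91 V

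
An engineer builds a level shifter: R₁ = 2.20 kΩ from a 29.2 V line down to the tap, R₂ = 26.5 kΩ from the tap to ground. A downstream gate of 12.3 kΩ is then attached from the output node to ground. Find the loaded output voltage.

V_out ≈ 23.1 V

The load sits in parallel with R₂: R₂‖R_L = (26.5 × 12.3) / (26.5 + 12.3) = 8.401 kΩ.
V_out = 29.2 × 8.401 / (2.20 + 8.401) = 29.2 × 8.401/10.60 = 23.1 V.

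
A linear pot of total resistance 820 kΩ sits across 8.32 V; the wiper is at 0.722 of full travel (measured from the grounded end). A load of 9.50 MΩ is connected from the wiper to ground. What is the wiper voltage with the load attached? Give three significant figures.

V ≈ 5.90 V

The wiper splits the pot into (1−α)R = 228.0 kΩ above and αR = 592.0 kΩ below.
Lower section ‖ load = 557.3 kΩ.
V_wiper = 8.32 × 557.3/(228.0 + 557.3) = 5.90 V.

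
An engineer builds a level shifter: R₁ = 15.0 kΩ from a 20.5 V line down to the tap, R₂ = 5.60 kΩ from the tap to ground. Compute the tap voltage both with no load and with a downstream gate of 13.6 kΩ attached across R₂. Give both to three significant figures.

Unloaded: 5.57 V; loaded: 4.29 V

Open-circuit: V = 20.5 × 5.60/(15.0 + 5.60) = 5.57 V.
With the load, R₂ becomes R₂‖R_L = 3.967 kΩ, so V = 20.5 × 3.967/18.97 = 4.29 V.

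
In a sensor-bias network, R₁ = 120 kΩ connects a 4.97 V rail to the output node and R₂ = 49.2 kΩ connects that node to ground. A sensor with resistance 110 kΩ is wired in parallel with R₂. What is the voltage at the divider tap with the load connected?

V_out ≈ 1.10 V

The load sits in parallel with R₂: R₂‖R_L = (49.2 × 110) / (49.2 + 110) = 33.99 kΩ.
V_out = 4.97 × 33.99 / (120 + 33.99) = 4.97 × 33.99/154.0 = 1.10 V.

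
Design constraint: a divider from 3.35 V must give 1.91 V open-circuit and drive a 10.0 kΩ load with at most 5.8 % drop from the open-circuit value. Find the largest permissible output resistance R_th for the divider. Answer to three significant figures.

R_th ≤ 616 Ω

Loading drop = R_th/(R_th + R_L) ≤ 0.0580, so R_th ≤ R_L · ε/(1−ε) = 10.0 kΩ × 0.0580/0.9420 = 616 Ω.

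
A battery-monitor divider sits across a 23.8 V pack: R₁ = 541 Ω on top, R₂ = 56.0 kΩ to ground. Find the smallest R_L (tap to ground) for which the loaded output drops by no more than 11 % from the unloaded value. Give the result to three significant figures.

R_L(min) ≈ 4.34 kΩ

Output resistance R_th = R₁‖R₂ = (541 × 56000)/56540 = 535.8 Ω.
The fractional drop is R_th/(R_th + R_L); requiring this ≤ 0.110 gives R_L ≥ R_th(1/0.110 − 1) = 535.8 × 8.091 = 4.34 kΩ.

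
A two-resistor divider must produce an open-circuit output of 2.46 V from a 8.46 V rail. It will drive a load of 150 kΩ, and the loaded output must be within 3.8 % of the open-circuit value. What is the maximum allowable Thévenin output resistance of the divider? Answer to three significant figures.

Loading drop = R_th/(R_th + R_L) ≤ 0.0380, so R_th ≤ R_L · ε/(1−ε) = 150 kΩ × 0.0380/0.9620 = 5.93 kΩ.

R_th ≤ 5.93 kΩ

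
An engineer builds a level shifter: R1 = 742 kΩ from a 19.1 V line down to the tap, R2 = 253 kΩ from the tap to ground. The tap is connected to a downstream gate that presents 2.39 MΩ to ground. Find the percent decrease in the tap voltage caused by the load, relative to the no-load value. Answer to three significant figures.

The divider's output (Thévenin) resistance is R1‖R2 = 188.7 kΩ.
Fractional drop under load = R_th/(R_th + R_L) = 188.7 / (188.7 + 2390) = 0.07317.
So the output falls by 7.32 %.

7.32 %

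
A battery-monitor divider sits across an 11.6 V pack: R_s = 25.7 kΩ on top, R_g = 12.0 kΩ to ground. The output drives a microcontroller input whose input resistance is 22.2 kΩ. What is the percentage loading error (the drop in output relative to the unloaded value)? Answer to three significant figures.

The divider's output (Thévenin) resistance is R_s‖R_g = 8.180 kΩ.
Fractional drop under load = R_th/(R_th + R_L) = 8.180 / (8.180 + 22.2) = 0.2693.
So the output falls by 26.9 %.

26.9 %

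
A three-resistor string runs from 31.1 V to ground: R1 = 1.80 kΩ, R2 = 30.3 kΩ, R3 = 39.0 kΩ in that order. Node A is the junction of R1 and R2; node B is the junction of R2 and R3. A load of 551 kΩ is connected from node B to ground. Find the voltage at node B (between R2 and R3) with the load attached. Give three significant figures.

V ≈ 16.5 V

At node B, R3 is in parallel with the load: R3‖R_L = 36.42 kΩ.
Below node A the resistance is R2 + (R3‖R_L) = 66.72 kΩ, so V_A = 31.1 × 66.72/68.52 = 30.28 V.
Then V_B = V_A × (R3‖R_L)/(R2 + R3‖R_L) = 30.28 × 36.42/66.72 = 16.5 V.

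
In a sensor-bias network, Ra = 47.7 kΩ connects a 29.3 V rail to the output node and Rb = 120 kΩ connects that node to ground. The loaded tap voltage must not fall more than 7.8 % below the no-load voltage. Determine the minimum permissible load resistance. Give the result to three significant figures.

R_L(min) ≈ 403 kΩ

Output resistance R_th = Ra‖Rb = (47.7 × 120)/167.7 = 34.13 kΩ.
The fractional drop is R_th/(R_th + R_L); requiring this ≤ 0.0780 gives R_L ≥ R_th(1/0.0780 − 1) = 34.13 × 11.82 = 403 kΩ.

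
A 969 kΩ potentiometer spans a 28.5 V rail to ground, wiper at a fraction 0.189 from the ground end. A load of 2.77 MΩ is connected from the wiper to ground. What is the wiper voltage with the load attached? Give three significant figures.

The wiper splits the pot into (1−α)R = 785.9 kΩ above and αR = 183.1 kΩ below.
Lower section ‖ load = 171.8 kΩ.
V_wiper = 28.5 × 171.8/(785.9 + 171.8) = 5.11 V.

V ≈ 5.11 V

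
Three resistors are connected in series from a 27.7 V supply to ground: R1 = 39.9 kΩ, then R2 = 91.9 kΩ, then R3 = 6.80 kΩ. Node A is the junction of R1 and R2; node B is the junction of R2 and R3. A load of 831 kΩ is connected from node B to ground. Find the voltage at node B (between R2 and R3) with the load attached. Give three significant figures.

At node B, R3 is in parallel with the load: R3‖R_L = 6.745 kΩ.
Below node A the resistance is R2 + (R3‖R_L) = 98.64 kΩ, so V_A = 27.7 × 98.64/138.5 = 19.72 V.
Then V_B = V_A × (R3‖R_L)/(R2 + R3‖R_L) = 19.72 × 6.745/98.64 = 1.35 V.

V ≈ 1.35 V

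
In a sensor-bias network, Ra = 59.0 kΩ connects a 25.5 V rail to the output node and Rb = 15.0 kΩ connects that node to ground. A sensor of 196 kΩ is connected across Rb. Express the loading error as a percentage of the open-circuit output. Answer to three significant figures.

The divider's output (Thévenin) resistance is Ra‖Rb = 11.96 kΩ.
Fractional drop under load = R_th/(R_th + R_L) = 11.96 / (11.96 + 196) = 0.05751.
So the output falls by 5.75 %.

5.75 %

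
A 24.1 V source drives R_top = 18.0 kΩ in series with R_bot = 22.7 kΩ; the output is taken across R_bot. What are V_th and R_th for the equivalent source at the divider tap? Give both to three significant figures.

V_th is the open-circuit tap voltage: 24.1 × 22.7/(18.0 + 22.7) = 13.4 V.
With the supply zeroed, R_top and R_bot appear in parallel from the tap: R_th = R_top‖R_bot = (18.0 × 22.7)/40.70 = 10.0 kΩ.

V_th = 13.4 V, R_th = 10.0 kΩ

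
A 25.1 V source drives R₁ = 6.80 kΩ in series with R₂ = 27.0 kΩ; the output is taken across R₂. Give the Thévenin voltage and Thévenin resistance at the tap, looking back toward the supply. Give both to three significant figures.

V_th is the open-circuit tap voltage: 25.1 × 27.0/(6.80 + 27.0) = 20.1 V.
With the supply zeroed, R₁ and R₂ appear in parallel from the tap: R_th = R₁‖R₂ = (6.80 × 27.0)/33.80 = 5.43 kΩ.

V_th = 20.1 V, R_th = 5.43 kΩ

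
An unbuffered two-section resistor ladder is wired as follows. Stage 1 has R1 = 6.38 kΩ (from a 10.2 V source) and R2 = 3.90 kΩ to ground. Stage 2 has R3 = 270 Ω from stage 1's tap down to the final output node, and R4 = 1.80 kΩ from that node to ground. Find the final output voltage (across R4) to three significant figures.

V_out ≈ 1.55 V

Stage 2 presents R3+R4 = 2070 Ω as a load on stage 1's tap.
Stage 1's lower leg becomes R2‖(R3+R4) = 1352 Ω, so V_mid = 10.2 × 1352/7732 = 1.784 V.
Stage 2 is itself unloaded: V_out = V_mid × R4/(R3+R4) = 1.784 × 1800/2070 = 1.55 V.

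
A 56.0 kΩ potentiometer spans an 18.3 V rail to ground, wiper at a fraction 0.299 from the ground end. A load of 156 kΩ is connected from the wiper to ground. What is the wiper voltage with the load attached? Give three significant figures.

V ≈ 5.09 V

The wiper splits the pot into (1−α)R = 39.26 kΩ above and αR = 16.74 kΩ below.
Lower section ‖ load = 15.12 kΩ.
V_wiper = 18.3 × 15.12/(39.26 + 15.12) = 5.09 V.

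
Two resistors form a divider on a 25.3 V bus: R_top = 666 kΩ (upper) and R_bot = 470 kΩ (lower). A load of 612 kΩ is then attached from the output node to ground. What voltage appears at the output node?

The load sits in parallel with R_bot: R_bot‖R_L = (470 × 612) / (470 + 612) = 265.8 kΩ.
V_out = 25.3 × 265.8 / (666 + 265.8) = 25.3 × 265.8/931.8 = 7.22 V.

V_out ≈ 7.22 V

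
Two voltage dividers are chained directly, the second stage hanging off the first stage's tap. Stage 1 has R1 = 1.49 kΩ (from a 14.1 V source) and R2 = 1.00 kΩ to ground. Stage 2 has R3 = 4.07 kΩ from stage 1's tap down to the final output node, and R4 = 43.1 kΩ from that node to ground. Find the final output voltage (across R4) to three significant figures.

Stage 2 presents R3+R4 = 47.17 kΩ as a load on stage 1's tap.
Stage 1's lower leg becomes R2‖(R3+R4) = 0.9792 kΩ, so V_mid = 14.1 × 0.9792/2.469 = 5.592 V.
Stage 2 is itself unloaded: V_out = V_mid × R4/(R3+R4) = 5.592 × 43.1/47.17 = 5.11 V.

V_out ≈ 5.11 V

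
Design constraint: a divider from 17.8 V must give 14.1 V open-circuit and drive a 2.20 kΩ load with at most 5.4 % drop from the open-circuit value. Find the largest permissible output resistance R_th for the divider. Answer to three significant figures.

R_th ≤ 126 Ω

Loading drop = R_th/(R_th + R_L) ≤ 0.0540, so R_th ≤ R_L · ε/(1−ε) = 2.20 kΩ × 0.0540/0.9460 = 126 Ω.
(Any R1, R2 with R2/(R1+R2) = 0.792 and R1‖R2 ≤ 126 Ω will meet the spec.)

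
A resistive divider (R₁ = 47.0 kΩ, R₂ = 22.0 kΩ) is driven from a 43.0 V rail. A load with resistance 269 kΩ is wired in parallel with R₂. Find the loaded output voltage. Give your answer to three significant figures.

V_out ≈ 13.0 V

The load sits in parallel with R₂: R₂‖R_L = (22.0 × 269) / (22.0 + 269) = 20.34 kΩ.
V_out = 43.0 × 20.34 / (47.0 + 20.34) = 43.0 × 20.34/67.34 = 13.0 V.
(Unloaded it would have been 13.7 V.)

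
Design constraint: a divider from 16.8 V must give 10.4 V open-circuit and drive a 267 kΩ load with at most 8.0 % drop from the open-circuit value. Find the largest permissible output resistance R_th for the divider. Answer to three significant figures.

Loading drop = R_th/(R_th + R_L) ≤ 0.0800, so R_th ≤ R_L · ε/(1−ε) = 267 kΩ × 0.0800/0.9200 = 23.2 kΩ.

R_th ≤ 23.2 kΩ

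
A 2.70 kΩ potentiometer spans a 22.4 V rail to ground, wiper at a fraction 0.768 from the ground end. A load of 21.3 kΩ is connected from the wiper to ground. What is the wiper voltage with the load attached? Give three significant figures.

The wiper splits the pot into (1−α)R = 626.4 Ω above and αR = 2074 Ω below.
Lower section ‖ load = 1890 Ω.
V_wiper = 22.4 × 1890/(626.4 + 1890) = 16.8 V.

V ≈ 16.8 V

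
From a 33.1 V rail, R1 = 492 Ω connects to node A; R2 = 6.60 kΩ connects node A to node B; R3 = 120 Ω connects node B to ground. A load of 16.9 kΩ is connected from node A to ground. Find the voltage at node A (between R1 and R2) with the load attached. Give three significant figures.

V ≈ 30.0 V

Below node A the series string R2+R3 = 6720 Ω sits in parallel with the 16900 Ω load: 4808 Ω.
V_A = 33.1 × 4808/(492 + 4808) = 30.0 V.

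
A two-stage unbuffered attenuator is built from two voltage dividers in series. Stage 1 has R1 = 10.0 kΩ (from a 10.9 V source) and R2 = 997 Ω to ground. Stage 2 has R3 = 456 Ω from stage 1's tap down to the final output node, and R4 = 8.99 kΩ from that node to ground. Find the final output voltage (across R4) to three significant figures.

Stage 2 presents R3+R4 = 9446 Ω as a load on stage 1's tap.
Stage 1's lower leg becomes R2‖(R3+R4) = 901.8 Ω, so V_mid = 10.9 × 901.8/10900 = 0.9017 V.
Stage 2 is itself unloaded: V_out = V_mid × R4/(R3+R4) = 0.9017 × 8990/9446 = 0.858 V.

V_out ≈ 0.858 V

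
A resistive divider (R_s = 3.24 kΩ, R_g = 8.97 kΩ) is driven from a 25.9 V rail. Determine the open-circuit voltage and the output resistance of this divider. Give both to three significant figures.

V_th = 19.0 V, R_th = 2.38 kΩ

V_th is the open-circuit tap voltage: 25.9 × 8.97/(3.24 + 8.97) = 19.0 V.
With the supply zeroed, R_s and R_g appear in parallel from the tap: R_th = R_s‖R_g = (3.24 × 8.97)/12.21 = 2.38 kΩ.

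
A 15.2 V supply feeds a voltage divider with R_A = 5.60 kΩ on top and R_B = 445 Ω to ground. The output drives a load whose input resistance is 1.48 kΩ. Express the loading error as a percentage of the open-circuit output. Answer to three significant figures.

Unloaded V = 15.2 × 445/6045 = 1.119 V.
Loaded: R_B‖R_L = 342.1 Ω, giving V = 15.2 × 342.1/5942 = 0.8752 V.
Drop = (1.119 − 0.8752) / 1.119 = 21.8 %.

21.8 %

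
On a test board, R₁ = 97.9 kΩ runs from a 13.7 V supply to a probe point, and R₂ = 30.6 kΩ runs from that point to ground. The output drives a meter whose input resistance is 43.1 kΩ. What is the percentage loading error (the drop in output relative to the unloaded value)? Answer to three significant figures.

35.1 %

Unloaded V = 13.7 × 30.6/128.5 = 3.262 V.
Loaded: R₂‖R_L = 17.89 kΩ, giving V = 13.7 × 17.89/115.8 = 2.117 V.
Drop = (3.262 − 2.117) / 3.262 = 35.1 %.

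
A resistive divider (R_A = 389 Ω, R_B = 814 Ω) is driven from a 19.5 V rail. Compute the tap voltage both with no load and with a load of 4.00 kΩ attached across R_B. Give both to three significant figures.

Unloaded: 13.2 V; loaded: 12.4 V

Open-circuit: V = 19.5 × 814/(389 + 814) = 13.2 V.
With the load, R_B becomes R_B‖R_L = 676.4 Ω, so V = 19.5 × 676.4/1065 = 12.4 V.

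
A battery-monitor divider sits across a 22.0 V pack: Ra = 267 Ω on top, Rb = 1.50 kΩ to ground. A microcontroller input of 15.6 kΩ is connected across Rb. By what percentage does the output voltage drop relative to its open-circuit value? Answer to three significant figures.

1.43 %

The divider's output (Thévenin) resistance is Ra‖Rb = 226.7 Ω.
Fractional drop under load = R_th/(R_th + R_L) = 226.7 / (226.7 + 15600) = 0.01432.
So the output falls by 1.43 %.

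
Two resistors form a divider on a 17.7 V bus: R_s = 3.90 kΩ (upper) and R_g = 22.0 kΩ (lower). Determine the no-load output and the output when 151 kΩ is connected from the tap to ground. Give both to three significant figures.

Open-circuit: V = 17.7 × 22.0/(3.90 + 22.0) = 15.0 V.
With the load, R_g becomes R_g‖R_L = 19.20 kΩ, so V = 17.7 × 19.20/23.10 = 14.7 V.

Unloaded: 15.0 V; loaded: 14.7 V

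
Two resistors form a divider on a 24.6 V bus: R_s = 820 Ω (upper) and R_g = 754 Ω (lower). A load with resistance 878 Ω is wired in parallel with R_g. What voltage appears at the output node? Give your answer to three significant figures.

V_out ≈ 8.14 V

The load sits in parallel with R_g: R_g‖R_L = (754 × 878) / (754 + 878) = 405.6 Ω.
V_out = 24.6 × 405.6 / (820 + 405.6) = 24.6 × 405.6/1226 = 8.14 V.
(Unloaded it would have been 11.8 V.)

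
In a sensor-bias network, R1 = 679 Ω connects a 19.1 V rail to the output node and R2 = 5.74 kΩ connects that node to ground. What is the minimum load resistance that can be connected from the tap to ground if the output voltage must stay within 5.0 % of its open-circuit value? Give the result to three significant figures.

R_L(min) ≈ 11.5 kΩ

Output resistance R_th = R1‖R2 = (679 × 5740)/6419 = 607.2 Ω.
The fractional drop is R_th/(R_th + R_L); requiring this ≤ 0.0500 gives R_L ≥ R_th(1/0.0500 − 1) = 607.2 × 19.00 = 11.5 kΩ.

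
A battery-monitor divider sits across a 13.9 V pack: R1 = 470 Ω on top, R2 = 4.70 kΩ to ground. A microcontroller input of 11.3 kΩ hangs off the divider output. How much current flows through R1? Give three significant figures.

R2‖R_L = 3319 Ω, so the source sees R1 + R2‖R_L = 3789 Ω.
I = 13.9 V / 3789 Ω = 3.67 mA.

I ≈ 3.67 mA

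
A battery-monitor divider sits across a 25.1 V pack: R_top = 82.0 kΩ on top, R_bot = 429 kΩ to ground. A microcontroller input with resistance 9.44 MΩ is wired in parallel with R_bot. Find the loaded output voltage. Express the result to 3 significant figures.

The load sits in parallel with R_bot: R_bot‖R_L = (429 × 9440) / (429 + 9440) = 410.4 kΩ.
V_out = 25.1 × 410.4 / (82.0 + 410.4) = 25.1 × 410.4/492.4 = 20.9 V.

V_out ≈ 20.9 V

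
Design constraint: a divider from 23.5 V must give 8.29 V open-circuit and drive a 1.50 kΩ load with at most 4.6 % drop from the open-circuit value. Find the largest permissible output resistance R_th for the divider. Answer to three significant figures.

R_th ≤ 72.3 Ω

Loading drop = R_th/(R_th + R_L) ≤ 0.0460, so R_th ≤ R_L · ε/(1−ε) = 1.50 kΩ × 0.0460/0.9540 = 72.3 Ω.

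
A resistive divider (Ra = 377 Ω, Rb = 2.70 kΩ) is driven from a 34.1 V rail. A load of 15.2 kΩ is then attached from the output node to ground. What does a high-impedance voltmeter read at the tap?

V_out ≈ 29.3 V

The load sits in parallel with Rb: Rb‖R_L = (2700 × 15200) / (2700 + 15200) = 2293 Ω.
V_out = 34.1 × 2293 / (377 + 2293) = 34.1 × 2293/2670 = 29.3 V.
(Unloaded it would have been 29.9 V.)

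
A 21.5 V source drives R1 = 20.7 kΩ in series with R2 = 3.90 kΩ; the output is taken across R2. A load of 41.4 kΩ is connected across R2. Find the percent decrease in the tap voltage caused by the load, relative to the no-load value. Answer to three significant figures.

7.34 %

The divider's output (Thévenin) resistance is R1‖R2 = 3.282 kΩ.
Fractional drop under load = R_th/(R_th + R_L) = 3.282 / (3.282 + 41.4) = 0.07345.
So the output falls by 7.34 %.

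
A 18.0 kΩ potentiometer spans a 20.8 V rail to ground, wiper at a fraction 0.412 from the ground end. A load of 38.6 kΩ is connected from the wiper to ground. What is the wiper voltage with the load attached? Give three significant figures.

The wiper splits the pot into (1−α)R = 10.58 kΩ above and αR = 7.416 kΩ below.
Lower section ‖ load = 6.221 kΩ.
V_wiper = 20.8 × 6.221/(10.58 + 6.221) = 7.70 V.

V ≈ 7.70 V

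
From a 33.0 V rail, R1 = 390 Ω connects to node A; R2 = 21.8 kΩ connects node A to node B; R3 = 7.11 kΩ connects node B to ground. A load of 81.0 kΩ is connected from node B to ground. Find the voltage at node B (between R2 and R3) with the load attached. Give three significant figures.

At node B, R3 is in parallel with the load: R3‖R_L = 6536 Ω.
Below node A the resistance is R2 + (R3‖R_L) = 28340 Ω, so V_A = 33.0 × 28340/28730 = 32.55 V.
Then V_B = V_A × (R3‖R_L)/(R2 + R3‖R_L) = 32.55 × 6536/28340 = 7.51 V.

V ≈ 7.51 V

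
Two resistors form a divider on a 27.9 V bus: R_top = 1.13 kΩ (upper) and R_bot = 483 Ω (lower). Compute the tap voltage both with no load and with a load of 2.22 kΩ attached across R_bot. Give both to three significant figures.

Unloaded: 8.35 V; loaded: 7.25 V

Open-circuit: V = 27.9 × 483/(1130 + 483) = 8.35 V.
With the load, R_bot becomes R_bot‖R_L = 396.7 Ω, so V = 27.9 × 396.7/1527 = 7.25 V.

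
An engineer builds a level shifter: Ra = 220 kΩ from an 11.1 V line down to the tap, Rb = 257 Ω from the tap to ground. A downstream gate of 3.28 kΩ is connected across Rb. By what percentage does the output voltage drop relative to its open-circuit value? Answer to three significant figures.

7.26 %

The divider's output (Thévenin) resistance is Ra‖Rb = 256.7 Ω.
Fractional drop under load = R_th/(R_th + R_L) = 256.7 / (256.7 + 3280) = 0.07258.
So the output falls by 7.26 %.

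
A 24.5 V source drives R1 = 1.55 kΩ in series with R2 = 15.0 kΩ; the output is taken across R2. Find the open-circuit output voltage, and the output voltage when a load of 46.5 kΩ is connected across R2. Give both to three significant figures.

Unloaded: 22.2 V; loaded: 21.6 V

Open-circuit: V = 24.5 × 15.0/(1.55 + 15.0) = 22.2 V.
With the load, R2 becomes R2‖R_L = 11.34 kΩ, so V = 24.5 × 11.34/12.89 = 21.6 V.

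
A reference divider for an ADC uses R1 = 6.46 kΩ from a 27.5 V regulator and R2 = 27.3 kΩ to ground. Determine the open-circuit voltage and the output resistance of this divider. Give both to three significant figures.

V_th = 22.2 V, R_th = 5.22 kΩ

V_th is the open-circuit tap voltage: 27.5 × 27.3/(6.46 + 27.3) = 22.2 V.
With the supply zeroed, R1 and R2 appear in parallel from the tap: R_th = R1‖R2 = (6.46 × 27.3)/33.76 = 5.22 kΩ.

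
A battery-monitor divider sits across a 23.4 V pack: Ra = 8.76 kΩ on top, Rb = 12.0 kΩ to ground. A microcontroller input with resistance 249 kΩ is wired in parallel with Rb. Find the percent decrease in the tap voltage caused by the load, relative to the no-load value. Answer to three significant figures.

The divider's output (Thévenin) resistance is Ra‖Rb = 5.064 kΩ.
Fractional drop under load = R_th/(R_th + R_L) = 5.064 / (5.064 + 249) = 0.01993.
So the output falls by 1.99 %.

1.99 %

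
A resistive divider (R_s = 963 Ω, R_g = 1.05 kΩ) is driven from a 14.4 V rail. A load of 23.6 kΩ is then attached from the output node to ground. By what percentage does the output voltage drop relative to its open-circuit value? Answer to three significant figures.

The divider's output (Thévenin) resistance is R_s‖R_g = 502.3 Ω.
Fractional drop under load = R_th/(R_th + R_L) = 502.3 / (502.3 + 23600) = 0.02084.
So the output falls by 2.08 %.

2.08 %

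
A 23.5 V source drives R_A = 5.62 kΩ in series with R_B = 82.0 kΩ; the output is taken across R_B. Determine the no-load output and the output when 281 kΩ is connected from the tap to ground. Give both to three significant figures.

Unloaded: 22.0 V; loaded: 21.6 V

Open-circuit: V = 23.5 × 82.0/(5.62 + 82.0) = 22.0 V.
With the load, R_B becomes R_B‖R_L = 63.48 kΩ, so V = 23.5 × 63.48/69.10 = 21.6 V.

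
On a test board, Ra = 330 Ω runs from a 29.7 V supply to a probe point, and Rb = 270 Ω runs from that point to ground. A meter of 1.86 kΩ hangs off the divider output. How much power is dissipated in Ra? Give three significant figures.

Total resistance from the source is Ra + (Rb‖R_L) = 565.8 Ω, so I = 29.7/565.8 Ω = 52.49 mA.
P = I²·Ra = (52.49 mA)² × 330 Ω = 909 mW.

P ≈ 909 mW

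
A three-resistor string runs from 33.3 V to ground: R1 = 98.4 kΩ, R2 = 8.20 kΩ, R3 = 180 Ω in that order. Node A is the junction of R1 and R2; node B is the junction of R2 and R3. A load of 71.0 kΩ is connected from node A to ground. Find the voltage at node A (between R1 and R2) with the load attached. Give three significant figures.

Below node A the series string R2+R3 = 8380 Ω sits in parallel with the 71000 Ω load: 7495 Ω.
V_A = 33.3 × 7495/(98400 + 7495) = 2.36 V.

V ≈ 2.36 V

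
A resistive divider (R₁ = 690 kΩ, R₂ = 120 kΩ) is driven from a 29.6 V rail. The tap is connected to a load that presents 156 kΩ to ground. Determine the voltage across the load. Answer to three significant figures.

V_out ≈ 2.65 V

The load sits in parallel with R₂: R₂‖R_L = (120 × 156) / (120 + 156) = 67.83 kΩ.
V_out = 29.6 × 67.83 / (690 + 67.83) = 29.6 × 67.83/757.8 = 2.65 V.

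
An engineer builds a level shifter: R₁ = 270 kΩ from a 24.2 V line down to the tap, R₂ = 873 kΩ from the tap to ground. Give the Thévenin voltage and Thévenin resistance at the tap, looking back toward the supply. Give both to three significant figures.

V_th is the open-circuit tap voltage: 24.2 × 873/(270 + 873) = 18.5 V.
With the supply zeroed, R₁ and R₂ appear in parallel from the tap: R_th = R₁‖R₂ = (270 × 873)/1143 = 206 kΩ.

V_th = 18.5 V, R_th = 206 kΩ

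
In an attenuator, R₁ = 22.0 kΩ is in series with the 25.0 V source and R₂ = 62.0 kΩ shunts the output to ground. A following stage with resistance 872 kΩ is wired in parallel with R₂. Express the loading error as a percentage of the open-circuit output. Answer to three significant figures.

1.83 %

The divider's output (Thévenin) resistance is R₁‖R₂ = 16.24 kΩ.
Fractional drop under load = R_th/(R_th + R_L) = 16.24 / (16.24 + 872) = 0.01828.
So the output falls by 1.83 %.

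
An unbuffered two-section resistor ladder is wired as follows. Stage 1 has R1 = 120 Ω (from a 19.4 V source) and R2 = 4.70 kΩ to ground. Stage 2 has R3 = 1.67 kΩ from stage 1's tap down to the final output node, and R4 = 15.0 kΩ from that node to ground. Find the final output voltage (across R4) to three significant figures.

Stage 2 presents R3+R4 = 16670 Ω as a load on stage 1's tap.
Stage 1's lower leg becomes R2‖(R3+R4) = 3666 Ω, so V_mid = 19.4 × 3666/3786 = 18.79 V.
Stage 2 is itself unloaded: V_out = V_mid × R4/(R3+R4) = 18.79 × 15000/16670 = 16.9 V.

V_out ≈ 16.9 V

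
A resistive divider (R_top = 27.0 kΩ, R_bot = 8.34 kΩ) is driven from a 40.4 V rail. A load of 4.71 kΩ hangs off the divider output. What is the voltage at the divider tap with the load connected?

The load sits in parallel with R_bot: R_bot‖R_L = (8.34 × 4.71) / (8.34 + 4.71) = 3.010 kΩ.
V_out = 40.4 × 3.010 / (27.0 + 3.010) = 40.4 × 3.010/30.01 = 4.05 V.

V_out ≈ 4.05 V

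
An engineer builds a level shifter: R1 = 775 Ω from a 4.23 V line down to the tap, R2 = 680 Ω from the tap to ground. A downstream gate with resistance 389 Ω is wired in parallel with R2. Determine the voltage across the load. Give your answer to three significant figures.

V_out ≈ 1.02 V

The load sits in parallel with R2: R2‖R_L = (680 × 389) / (680 + 389) = 247.4 Ω.
V_out = 4.23 × 247.4 / (775 + 247.4) = 4.23 × 247.4/1022 = 1.02 V.
(Unloaded it would have been 1.98 V.)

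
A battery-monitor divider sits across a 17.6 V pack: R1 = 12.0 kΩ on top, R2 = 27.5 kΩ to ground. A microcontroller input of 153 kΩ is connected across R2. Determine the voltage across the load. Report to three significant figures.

V_out ≈ 11.6 V

The load sits in parallel with R2: R2‖R_L = (27.5 × 153) / (27.5 + 153) = 23.31 kΩ.
V_out = 17.6 × 23.31 / (12.0 + 23.31) = 17.6 × 23.31/35.31 = 11.6 V.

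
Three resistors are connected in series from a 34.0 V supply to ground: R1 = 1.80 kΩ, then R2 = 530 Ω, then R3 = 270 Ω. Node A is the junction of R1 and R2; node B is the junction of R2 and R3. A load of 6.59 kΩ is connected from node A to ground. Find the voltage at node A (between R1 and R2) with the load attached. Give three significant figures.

Below node A the series string R2+R3 = 800.0 Ω sits in parallel with the 6590 Ω load: 713.4 Ω.
V_A = 34.0 × 713.4/(1800 + 713.4) = 9.65 V.

V ≈ 9.65 V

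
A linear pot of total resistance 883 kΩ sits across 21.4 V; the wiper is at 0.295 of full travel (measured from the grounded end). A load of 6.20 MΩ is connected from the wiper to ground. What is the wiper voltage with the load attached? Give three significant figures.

V ≈ 6.13 V

The wiper splits the pot into (1−α)R = 622.5 kΩ above and αR = 260.5 kΩ below.
Lower section ‖ load = 250.0 kΩ.
V_wiper = 21.4 × 250.0/(622.5 + 250.0) = 6.13 V.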